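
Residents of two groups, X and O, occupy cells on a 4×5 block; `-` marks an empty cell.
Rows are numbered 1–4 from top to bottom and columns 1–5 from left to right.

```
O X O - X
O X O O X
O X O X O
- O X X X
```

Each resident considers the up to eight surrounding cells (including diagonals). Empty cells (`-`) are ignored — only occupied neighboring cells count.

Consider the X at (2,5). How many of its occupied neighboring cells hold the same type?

Occupied neighbors of (2,5): (1,5)=X, (2,4)=O, (3,4)=X, (3,5)=O.
Same type (X): 2 of 4.

2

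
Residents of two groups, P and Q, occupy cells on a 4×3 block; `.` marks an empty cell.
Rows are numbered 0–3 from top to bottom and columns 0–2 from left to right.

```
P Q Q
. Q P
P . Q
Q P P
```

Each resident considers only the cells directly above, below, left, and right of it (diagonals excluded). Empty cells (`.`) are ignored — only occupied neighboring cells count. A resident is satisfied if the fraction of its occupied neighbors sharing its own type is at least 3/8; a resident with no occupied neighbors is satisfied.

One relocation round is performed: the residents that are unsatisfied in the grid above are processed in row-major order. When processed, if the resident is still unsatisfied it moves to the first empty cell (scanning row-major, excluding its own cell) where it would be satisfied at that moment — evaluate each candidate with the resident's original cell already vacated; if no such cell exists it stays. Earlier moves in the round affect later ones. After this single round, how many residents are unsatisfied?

Initially unsatisfied (in order): (0,0), (1,2), (2,0), (2,2), (3,0).
  (0,0) → (1,0).
  (1,2) → (0,0).
  (2,0): now satisfied by earlier moves; stays.
  (2,2) → (1,2).
  (3,0) → (2,2).
Resulting grid:
P Q Q
P Q Q
P . Q
. P P
All satisfied now.

0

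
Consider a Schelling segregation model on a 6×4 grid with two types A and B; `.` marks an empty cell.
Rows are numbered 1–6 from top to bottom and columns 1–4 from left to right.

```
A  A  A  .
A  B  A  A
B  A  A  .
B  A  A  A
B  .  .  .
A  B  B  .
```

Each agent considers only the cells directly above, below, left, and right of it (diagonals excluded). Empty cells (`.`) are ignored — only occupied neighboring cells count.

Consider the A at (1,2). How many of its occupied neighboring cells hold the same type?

Occupied neighbors of (1,2): (2,2)=B, (1,1)=A, (1,3)=A.
Same type (A): 2 of 3.

2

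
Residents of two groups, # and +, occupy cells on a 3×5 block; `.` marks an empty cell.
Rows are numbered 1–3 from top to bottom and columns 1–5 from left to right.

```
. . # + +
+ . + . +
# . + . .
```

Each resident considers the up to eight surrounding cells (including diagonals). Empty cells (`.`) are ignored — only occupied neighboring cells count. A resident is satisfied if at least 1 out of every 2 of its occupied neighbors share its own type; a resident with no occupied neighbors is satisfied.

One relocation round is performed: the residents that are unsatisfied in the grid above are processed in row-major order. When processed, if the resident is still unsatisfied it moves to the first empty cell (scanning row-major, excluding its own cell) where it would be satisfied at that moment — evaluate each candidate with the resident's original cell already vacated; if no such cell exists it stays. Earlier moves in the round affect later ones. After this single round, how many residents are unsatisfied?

1

Initially unsatisfied (in order): (1,3), (2,1), (3,1).
  (1,3): no empty cell satisfies it; stays.
  (2,1) → (1,1).
  (3,1): now satisfied by earlier moves; stays.
Resulting grid:
+ . # + +
. . + . +
# . + . .
Unsatisfied now: (1,3).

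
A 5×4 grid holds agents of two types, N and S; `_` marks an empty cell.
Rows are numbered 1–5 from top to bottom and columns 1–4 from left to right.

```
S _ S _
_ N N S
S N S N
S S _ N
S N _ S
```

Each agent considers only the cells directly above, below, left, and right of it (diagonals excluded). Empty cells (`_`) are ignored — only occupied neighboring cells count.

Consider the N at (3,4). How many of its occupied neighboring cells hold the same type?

1

Occupied neighbors of (3,4): (2,4)=S, (4,4)=N, (3,3)=S.
Same type (N): 1 of 3.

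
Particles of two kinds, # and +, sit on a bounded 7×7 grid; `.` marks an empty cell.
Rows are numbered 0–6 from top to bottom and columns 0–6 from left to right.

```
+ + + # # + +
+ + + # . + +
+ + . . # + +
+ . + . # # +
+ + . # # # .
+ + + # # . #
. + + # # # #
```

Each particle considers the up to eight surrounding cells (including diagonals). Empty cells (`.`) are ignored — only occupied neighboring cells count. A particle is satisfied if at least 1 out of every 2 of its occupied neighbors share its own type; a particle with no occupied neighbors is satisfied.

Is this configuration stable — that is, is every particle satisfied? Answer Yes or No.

Yes

Row 0: (0,0)+ 3/3 satisfied · (0,1)+ 5/5 satisfied · (0,2)+ 3/5 satisfied · (0,3)# 2/4 satisfied · (0,4)# 2/4 satisfied · (0,5)+ 3/4 satisfied · (0,6)+ 3/3 satisfied
Row 1: (1,0)+ 5/5 satisfied · (1,1)+ 7/7 satisfied · (1,2)+ 4/6 satisfied · (1,3)# 3/5 satisfied · (1,5)+ 5/7 satisfied · (1,6)+ 5/5 satisfied
Row 2: (2,0)+ 4/4 satisfied · (2,1)+ 6/6 satisfied · (2,4)# 3/5 satisfied · (2,5)+ 4/7 satisfied · (2,6)+ 4/5 satisfied
Row 3: (3,0)+ 4/4 satisfied · (3,2)+ 2/3 satisfied · (3,4)# 5/6 satisfied · (3,5)# 4/7 satisfied · (3,6)+ 2/4 satisfied
Row 4: (4,0)+ 4/4 satisfied · (4,1)+ 6/6 satisfied · (4,3)# 4/6 satisfied · (4,4)# 6/6 satisfied · (4,5)# 5/6 satisfied
Row 5: (5,0)+ 4/4 satisfied · (5,1)+ 6/6 satisfied · (5,2)+ 4/7 satisfied · (5,3)# 5/7 satisfied · (5,4)# 7/7 satisfied · (5,6)# 3/3 satisfied
Row 6: (6,1)+ 4/4 satisfied · (6,2)+ 3/5 satisfied · (6,3)# 3/5 satisfied · (6,4)# 4/4 satisfied · (6,5)# 4/4 satisfied · (6,6)# 2/2 satisfied
All meet the threshold, so the configuration is stable.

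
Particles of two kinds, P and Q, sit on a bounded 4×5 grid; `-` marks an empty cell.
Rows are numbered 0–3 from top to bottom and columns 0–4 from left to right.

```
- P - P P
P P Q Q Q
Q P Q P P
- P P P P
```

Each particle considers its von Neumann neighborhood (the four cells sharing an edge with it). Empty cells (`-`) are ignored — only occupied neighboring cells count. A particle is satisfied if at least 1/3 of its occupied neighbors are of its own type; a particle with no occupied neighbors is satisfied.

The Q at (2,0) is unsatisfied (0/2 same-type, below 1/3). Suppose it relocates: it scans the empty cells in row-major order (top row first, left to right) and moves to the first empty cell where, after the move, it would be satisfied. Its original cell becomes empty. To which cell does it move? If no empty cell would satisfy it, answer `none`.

(0,2)

Vacating (2,0). Empty cells in order:
  (0,0): 0/2 same-type → still unsatisfied.
  (0,2): 1/3 same-type → satisfied — stop here.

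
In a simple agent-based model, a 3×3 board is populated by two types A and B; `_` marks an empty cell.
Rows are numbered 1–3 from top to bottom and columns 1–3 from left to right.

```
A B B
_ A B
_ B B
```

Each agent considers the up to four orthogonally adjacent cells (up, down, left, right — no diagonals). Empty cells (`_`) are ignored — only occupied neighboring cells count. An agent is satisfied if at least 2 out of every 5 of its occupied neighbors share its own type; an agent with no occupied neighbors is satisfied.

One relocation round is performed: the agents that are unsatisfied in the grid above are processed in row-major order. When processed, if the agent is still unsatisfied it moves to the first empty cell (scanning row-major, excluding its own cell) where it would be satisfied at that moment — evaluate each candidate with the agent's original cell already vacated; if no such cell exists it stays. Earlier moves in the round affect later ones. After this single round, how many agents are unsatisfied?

0

Initially unsatisfied (in order): (1,1), (1,2), (2,2).
  (1,1) → (2,1).
  (1,2): now satisfied by earlier moves; stays.
  (2,2) → (1,1).
Resulting grid:
A B B
A _ B
_ B B
All satisfied now.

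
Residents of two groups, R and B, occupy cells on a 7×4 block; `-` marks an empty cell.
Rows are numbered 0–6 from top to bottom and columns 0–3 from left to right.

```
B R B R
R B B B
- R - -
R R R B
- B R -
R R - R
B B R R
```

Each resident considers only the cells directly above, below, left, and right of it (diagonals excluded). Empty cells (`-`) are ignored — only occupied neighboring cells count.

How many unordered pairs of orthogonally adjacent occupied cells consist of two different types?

Scan each occupied cell's neighbors to the right and below so each pair is counted once.
From row 0: 6 unlike of 7 pairs (running 6/7).
From row 1: 2 unlike of 4 pairs (running 8/11).
From row 2: 0 unlike of 1 pairs (running 8/12).
From row 3: 2 unlike of 5 pairs (running 10/17).
From row 4: 2 unlike of 2 pairs (running 12/19).
From row 5: 2 unlike of 4 pairs (running 14/23).
From row 6: 1 unlike of 3 pairs (running 15/26).
Total adjacent occupied pairs: 26; unlike-type pairs: 15.

15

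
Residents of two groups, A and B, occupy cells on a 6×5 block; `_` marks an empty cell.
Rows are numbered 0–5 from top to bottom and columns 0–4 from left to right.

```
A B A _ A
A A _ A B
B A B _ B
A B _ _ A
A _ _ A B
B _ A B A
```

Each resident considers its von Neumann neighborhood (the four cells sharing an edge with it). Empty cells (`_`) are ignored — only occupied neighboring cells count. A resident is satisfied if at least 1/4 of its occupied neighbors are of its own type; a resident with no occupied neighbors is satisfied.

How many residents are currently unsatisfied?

14

(0,0)A 1/2 satisfied
(0,1)B 0/3 not
(0,2)A 0/1 not
(0,4)A 0/1 not
(1,0)A 2/3 satisfied
(1,1)A 2/3 satisfied
(1,3)A 0/1 not
(1,4)B 1/3 satisfied
(2,0)B 0/3 not
(2,1)A 1/4 satisfied
(2,2)B 0/1 not
(2,4)B 1/2 satisfied
(3,0)A 1/3 satisfied
(3,1)B 0/2 not
(3,4)A 0/2 not
(4,0)A 1/2 satisfied
(4,3)A 0/2 not
(4,4)B 0/3 not
(5,0)B 0/1 not
(5,2)A 0/1 not
(5,3)B 0/3 not
(5,4)A 0/2 not
Unsatisfied: (0,1), (0,2), (0,4), (1,3), (2,0), (2,2), (3,1), (3,4), (4,3), (4,4), (5,0), (5,2), (5,3), (5,4) — 14 in total.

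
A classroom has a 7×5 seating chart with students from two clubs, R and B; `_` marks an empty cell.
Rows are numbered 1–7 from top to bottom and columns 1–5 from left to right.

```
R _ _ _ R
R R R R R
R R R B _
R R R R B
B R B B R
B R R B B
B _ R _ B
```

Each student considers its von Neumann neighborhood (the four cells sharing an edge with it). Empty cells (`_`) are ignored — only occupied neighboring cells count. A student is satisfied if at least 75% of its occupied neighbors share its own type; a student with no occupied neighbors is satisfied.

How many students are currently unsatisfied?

Row 1: (1,1)R 1/1 ok · (1,5)R 1/1 ok
Row 2: (2,1)R 3/3 ok · (2,2)R 3/3 ok · (2,3)R 3/3 ok · (2,4)R 2/3 unhappy · (2,5)R 2/2 ok
Row 3: (3,1)R 3/3 ok · (3,2)R 4/4 ok · (3,3)R 3/4 ok · (3,4)B 0/3 unhappy
Row 4: (4,1)R 2/3 unhappy · (4,2)R 4/4 ok · (4,3)R 3/4 ok · (4,4)R 1/4 unhappy · (4,5)B 0/2 unhappy
Row 5: (5,1)B 1/3 unhappy · (5,2)R 2/4 unhappy · (5,3)B 1/4 unhappy · (5,4)B 2/4 unhappy · (5,5)R 0/3 unhappy
Row 6: (6,1)B 2/3 unhappy · (6,2)R 2/3 unhappy · (6,3)R 2/4 unhappy · (6,4)B 2/3 unhappy · (6,5)B 2/3 unhappy
Row 7: (7,1)B 1/1 ok · (7,3)R 1/1 ok · (7,5)B 1/1 ok
Unsatisfied: (2,4), (3,4), (4,1), (4,4), (4,5), (5,1), (5,2), (5,3), (5,4), (5,5), (6,1), (6,2), (6,3), (6,4), (6,5) — 15 in total.

15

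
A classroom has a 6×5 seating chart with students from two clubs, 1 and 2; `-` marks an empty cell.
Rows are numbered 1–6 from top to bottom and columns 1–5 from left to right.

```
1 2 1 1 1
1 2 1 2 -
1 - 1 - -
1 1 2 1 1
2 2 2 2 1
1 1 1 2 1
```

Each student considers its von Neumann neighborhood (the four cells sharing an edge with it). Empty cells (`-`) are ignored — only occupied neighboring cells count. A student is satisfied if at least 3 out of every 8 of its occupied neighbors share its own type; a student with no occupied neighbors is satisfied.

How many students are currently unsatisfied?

(1,1)1 1/2 satisfied
(1,2)2 1/3 not
(1,3)1 2/3 satisfied
(1,4)1 2/3 satisfied
(1,5)1 1/1 satisfied
(2,1)1 2/3 satisfied
(2,2)2 1/3 not
(2,3)1 2/4 satisfied
(2,4)2 0/2 not
(3,1)1 2/2 satisfied
(3,3)1 1/2 satisfied
(4,1)1 2/3 satisfied
(4,2)1 1/3 not
(4,3)2 1/4 not
(4,4)1 1/3 not
(4,5)1 2/2 satisfied
(5,1)2 1/3 not
(5,2)2 2/4 satisfied
(5,3)2 3/4 satisfied
(5,4)2 2/4 satisfied
(5,5)1 2/3 satisfied
(6,1)1 1/2 satisfied
(6,2)1 2/3 satisfied
(6,3)1 1/3 not
(6,4)2 1/3 not
(6,5)1 1/2 satisfied
Unsatisfied: (1,2), (2,2), (2,4), (4,2), (4,3), (4,4), (5,1), (6,3), (6,4) — 9 in total.

9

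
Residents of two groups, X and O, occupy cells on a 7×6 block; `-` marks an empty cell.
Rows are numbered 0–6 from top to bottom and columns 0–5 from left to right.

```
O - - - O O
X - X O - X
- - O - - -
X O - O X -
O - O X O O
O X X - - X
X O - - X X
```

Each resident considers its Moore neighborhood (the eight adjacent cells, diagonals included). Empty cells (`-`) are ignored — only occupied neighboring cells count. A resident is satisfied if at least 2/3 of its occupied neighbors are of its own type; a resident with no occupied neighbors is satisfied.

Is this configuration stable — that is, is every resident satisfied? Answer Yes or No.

No

Row 0: (0,0)O 0/1 not · (0,4)O 2/3 satisfied · (0,5)O 1/2 not
Row 1: (1,0)X 0/1 not · (1,2)X 0/2 not · (1,3)O 2/3 satisfied · (1,5)X 0/2 not
Row 2: (2,2)O 3/4 satisfied
Row 3: (3,0)X 0/2 not · (3,1)O 3/4 satisfied · (3,3)O 3/5 not · (3,4)X 1/4 not
Row 4: (4,0)O 2/4 not · (4,2)O 2/5 not · (4,3)X 2/5 not · (4,4)O 2/5 not · (4,5)O 1/3 not
Row 5: (5,0)O 2/4 not · (5,1)X 2/6 not · (5,2)X 2/4 not · (5,5)X 2/4 not
Row 6: (6,0)X 1/3 not · (6,1)O 1/4 not · (6,4)X 2/2 satisfied · (6,5)X 2/2 satisfied
For instance (0,0) has only 0/1 same-type neighbors, below 2/3.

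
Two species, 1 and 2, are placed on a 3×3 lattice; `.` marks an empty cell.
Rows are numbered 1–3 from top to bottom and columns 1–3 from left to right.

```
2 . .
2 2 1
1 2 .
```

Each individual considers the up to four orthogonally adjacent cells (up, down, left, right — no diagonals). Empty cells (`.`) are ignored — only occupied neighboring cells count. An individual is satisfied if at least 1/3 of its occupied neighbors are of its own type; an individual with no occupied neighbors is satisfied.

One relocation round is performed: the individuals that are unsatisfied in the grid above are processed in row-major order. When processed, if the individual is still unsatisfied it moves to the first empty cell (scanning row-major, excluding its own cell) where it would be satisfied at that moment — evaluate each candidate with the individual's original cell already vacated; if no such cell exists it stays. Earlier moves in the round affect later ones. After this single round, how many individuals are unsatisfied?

0

Initially unsatisfied (in order): (2,3), (3,1).
  (2,3) → (1,3).
  (3,1) → (1,2).
Resulting grid:
2 1 1
2 2 .
. 2 .
All satisfied now.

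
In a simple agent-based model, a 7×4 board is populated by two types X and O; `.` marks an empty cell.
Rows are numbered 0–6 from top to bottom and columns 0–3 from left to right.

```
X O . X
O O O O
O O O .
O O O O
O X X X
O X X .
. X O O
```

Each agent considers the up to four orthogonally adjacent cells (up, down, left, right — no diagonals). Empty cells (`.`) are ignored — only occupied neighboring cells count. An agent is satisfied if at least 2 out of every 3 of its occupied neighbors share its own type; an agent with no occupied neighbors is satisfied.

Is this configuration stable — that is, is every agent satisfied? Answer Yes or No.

No

(0,0)X 0/2 ✗
(0,1)O 1/2 ✗
(0,3)X 0/1 ✗
(1,0)O 2/3 ✓
(1,1)O 4/4 ✓
(1,2)O 3/3 ✓
(1,3)O 1/2 ✗
(2,0)O 3/3 ✓
(2,1)O 4/4 ✓
(2,2)O 3/3 ✓
(3,0)O 3/3 ✓
(3,1)O 3/4 ✓
(3,2)O 3/4 ✓
(3,3)O 1/2 ✗
(4,0)O 2/3 ✓
(4,1)X 2/4 ✗
(4,2)X 3/4 ✓
(4,3)X 1/2 ✗
(5,0)O 1/2 ✗
(5,1)X 3/4 ✓
(5,2)X 2/3 ✓
(6,1)X 1/2 ✗
(6,2)O 1/3 ✗
(6,3)O 1/1 ✓
For instance (0,0) has only 0/2 same-type neighbors, below 2/3.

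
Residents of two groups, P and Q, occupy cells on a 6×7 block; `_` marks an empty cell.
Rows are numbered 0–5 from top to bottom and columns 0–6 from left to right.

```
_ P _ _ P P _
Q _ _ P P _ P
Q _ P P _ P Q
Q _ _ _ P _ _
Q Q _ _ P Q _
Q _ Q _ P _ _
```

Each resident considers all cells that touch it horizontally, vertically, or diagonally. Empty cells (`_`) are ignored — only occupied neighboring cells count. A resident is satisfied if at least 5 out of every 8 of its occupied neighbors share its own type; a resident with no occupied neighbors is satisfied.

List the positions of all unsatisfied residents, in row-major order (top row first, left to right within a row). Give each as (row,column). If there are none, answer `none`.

(0,1), (1,0), (2,6), (4,5), (5,4)

(0,1)P 0/1 unhappy
(0,4)P 3/3 ok
(0,5)P 3/3 ok
(1,0)Q 1/2 unhappy
(1,3)P 4/4 ok
(1,4)P 5/5 ok
(1,6)P 2/3 ok
(2,0)Q 2/2 ok
(2,2)P 2/2 ok
(2,3)P 4/4 ok
(2,5)P 3/4 ok
(2,6)Q 0/2 unhappy
(3,0)Q 3/3 ok
(3,4)P 3/4 ok
(4,0)Q 3/3 ok
(4,1)Q 4/4 ok
(4,4)P 2/3 ok
(4,5)Q 0/3 unhappy
(5,0)Q 2/2 ok
(5,2)Q 1/1 ok
(5,4)P 1/2 unhappy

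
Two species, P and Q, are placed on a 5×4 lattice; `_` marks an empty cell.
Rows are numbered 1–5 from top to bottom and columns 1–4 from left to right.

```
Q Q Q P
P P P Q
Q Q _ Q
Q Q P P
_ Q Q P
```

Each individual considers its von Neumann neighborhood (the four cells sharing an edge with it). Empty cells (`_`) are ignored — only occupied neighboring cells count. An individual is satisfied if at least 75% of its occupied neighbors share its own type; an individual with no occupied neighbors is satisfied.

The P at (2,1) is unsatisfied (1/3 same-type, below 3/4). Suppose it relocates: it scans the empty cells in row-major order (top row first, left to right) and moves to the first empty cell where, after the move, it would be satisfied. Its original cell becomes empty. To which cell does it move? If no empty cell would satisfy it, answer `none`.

Vacating (2,1). Empty cells in order:
  (3,3): 2/4 same-type → still unsatisfied.
  (5,1): 0/2 same-type → still unsatisfied.

none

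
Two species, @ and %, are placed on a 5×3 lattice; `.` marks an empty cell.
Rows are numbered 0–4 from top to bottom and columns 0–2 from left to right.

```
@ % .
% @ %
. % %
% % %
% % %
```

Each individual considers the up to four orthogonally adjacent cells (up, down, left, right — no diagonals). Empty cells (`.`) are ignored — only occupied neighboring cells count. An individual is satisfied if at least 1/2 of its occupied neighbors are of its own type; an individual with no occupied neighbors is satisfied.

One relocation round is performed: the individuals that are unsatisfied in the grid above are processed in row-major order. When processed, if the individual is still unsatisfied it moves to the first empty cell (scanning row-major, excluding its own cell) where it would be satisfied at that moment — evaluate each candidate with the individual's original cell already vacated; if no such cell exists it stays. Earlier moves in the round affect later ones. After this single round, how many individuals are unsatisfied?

0

Initially unsatisfied (in order): (0,0), (0,1), (1,0), (1,1).
  (0,0): no empty cell satisfies it; stays.
  (0,1) → (0,2).
  (1,0) → (2,0).
  (1,1) → (0,1).
Resulting grid:
@ @ %
. . %
% % %
% % %
% % %
All satisfied now.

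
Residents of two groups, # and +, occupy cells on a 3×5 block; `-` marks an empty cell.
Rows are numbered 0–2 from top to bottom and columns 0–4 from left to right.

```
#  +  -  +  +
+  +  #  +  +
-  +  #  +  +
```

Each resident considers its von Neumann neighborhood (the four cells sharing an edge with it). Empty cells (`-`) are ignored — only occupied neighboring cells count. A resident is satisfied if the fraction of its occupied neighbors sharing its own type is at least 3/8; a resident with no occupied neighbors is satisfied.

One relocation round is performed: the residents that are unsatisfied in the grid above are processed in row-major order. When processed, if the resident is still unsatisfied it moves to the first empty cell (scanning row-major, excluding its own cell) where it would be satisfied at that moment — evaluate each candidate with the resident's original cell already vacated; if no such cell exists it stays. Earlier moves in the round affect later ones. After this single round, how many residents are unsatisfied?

Initially unsatisfied (in order): (0,0), (1,2), (2,2).
  (0,0): no empty cell satisfies it; stays.
  (1,2): no empty cell satisfies it; stays.
  (2,2): no empty cell satisfies it; stays.
Resulting grid:
# + - + +
+ + # + +
- + # + +
Unsatisfied now: (0,0), (1,2), (2,2).

3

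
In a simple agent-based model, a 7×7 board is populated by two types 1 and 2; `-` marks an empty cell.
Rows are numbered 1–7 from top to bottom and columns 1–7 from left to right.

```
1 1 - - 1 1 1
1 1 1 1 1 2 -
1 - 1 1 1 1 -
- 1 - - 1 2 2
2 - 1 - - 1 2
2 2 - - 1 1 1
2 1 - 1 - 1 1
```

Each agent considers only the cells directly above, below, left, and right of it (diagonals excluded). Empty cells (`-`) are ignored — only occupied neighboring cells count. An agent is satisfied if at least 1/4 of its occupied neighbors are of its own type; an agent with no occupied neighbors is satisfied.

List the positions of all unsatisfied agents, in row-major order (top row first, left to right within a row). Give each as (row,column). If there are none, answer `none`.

(2,6), (7,2)

Row 1: (1,1)1 2/2 ✓ · (1,2)1 2/2 ✓ · (1,5)1 2/2 ✓ · (1,6)1 2/3 ✓ · (1,7)1 1/1 ✓
Row 2: (2,1)1 3/3 ✓ · (2,2)1 3/3 ✓ · (2,3)1 3/3 ✓ · (2,4)1 3/3 ✓ · (2,5)1 3/4 ✓ · (2,6)2 0/3 ✗
Row 3: (3,1)1 1/1 ✓ · (3,3)1 2/2 ✓ · (3,4)1 3/3 ✓ · (3,5)1 4/4 ✓ · (3,6)1 1/3 ✓
Row 4: (4,2)1 0/0 ✓ · (4,5)1 1/2 ✓ · (4,6)2 1/4 ✓ · (4,7)2 2/2 ✓
Row 5: (5,1)2 1/1 ✓ · (5,3)1 0/0 ✓ · (5,6)1 1/3 ✓ · (5,7)2 1/3 ✓
Row 6: (6,1)2 3/3 ✓ · (6,2)2 1/2 ✓ · (6,5)1 1/1 ✓ · (6,6)1 4/4 ✓ · (6,7)1 2/3 ✓
Row 7: (7,1)2 1/2 ✓ · (7,2)1 0/2 ✗ · (7,4)1 0/0 ✓ · (7,6)1 2/2 ✓ · (7,7)1 2/2 ✓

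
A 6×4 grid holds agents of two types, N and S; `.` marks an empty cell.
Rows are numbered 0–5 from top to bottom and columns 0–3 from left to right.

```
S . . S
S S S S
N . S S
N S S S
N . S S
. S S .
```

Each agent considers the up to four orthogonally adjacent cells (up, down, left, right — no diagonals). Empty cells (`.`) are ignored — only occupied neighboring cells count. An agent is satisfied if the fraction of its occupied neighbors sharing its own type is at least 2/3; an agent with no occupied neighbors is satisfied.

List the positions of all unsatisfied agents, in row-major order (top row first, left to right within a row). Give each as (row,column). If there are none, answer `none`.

(2,0), (3,1)

Row 0: (0,0)S 1/1 satisfied · (0,3)S 1/1 satisfied
Row 1: (1,0)S 2/3 satisfied · (1,1)S 2/2 satisfied · (1,2)S 3/3 satisfied · (1,3)S 3/3 satisfied
Row 2: (2,0)N 1/2 not · (2,2)S 3/3 satisfied · (2,3)S 3/3 satisfied
Row 3: (3,0)N 2/3 satisfied · (3,1)S 1/2 not · (3,2)S 4/4 satisfied · (3,3)S 3/3 satisfied
Row 4: (4,0)N 1/1 satisfied · (4,2)S 3/3 satisfied · (4,3)S 2/2 satisfied
Row 5: (5,1)S 1/1 satisfied · (5,2)S 2/2 satisfied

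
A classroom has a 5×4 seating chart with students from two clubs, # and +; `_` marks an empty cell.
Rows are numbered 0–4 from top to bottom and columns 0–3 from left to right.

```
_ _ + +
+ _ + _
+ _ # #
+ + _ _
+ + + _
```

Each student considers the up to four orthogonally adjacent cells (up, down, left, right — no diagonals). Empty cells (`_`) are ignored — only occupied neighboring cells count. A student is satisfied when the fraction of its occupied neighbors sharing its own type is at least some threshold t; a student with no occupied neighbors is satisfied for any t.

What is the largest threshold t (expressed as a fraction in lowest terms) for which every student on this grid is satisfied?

1/2

Row 0: (0,2)+ 2/2 · (0,3)+ 1/1
Row 1: (1,0)+ 1/1 · (1,2)+ 1/2
Row 2: (2,0)+ 2/2 · (2,2)# 1/2 · (2,3)# 1/1
Row 3: (3,0)+ 3/3 · (3,1)+ 2/2
Row 4: (4,0)+ 2/2 · (4,1)+ 3/3 · (4,2)+ 1/1
The smallest same-type fraction is 1/2 at (1,2), which reduces to 1/2. Any threshold above that leaves this student unsatisfied.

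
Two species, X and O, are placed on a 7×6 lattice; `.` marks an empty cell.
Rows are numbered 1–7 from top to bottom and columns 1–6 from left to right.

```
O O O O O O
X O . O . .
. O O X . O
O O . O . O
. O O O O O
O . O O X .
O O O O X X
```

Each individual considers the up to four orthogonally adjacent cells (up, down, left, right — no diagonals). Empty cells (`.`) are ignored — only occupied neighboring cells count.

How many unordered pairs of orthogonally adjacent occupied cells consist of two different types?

Scan each occupied cell's neighbors to the right and below so each pair is counted once.
From row 1: 1 unlike of 8 pairs (running 1/8).
From row 2: 2 unlike of 3 pairs (running 3/11).
From row 3: 2 unlike of 5 pairs (running 5/16).
From row 4: 0 unlike of 4 pairs (running 5/20).
From row 5: 1 unlike of 7 pairs (running 6/27).
From row 6: 1 unlike of 6 pairs (running 7/33).
From row 7: 1 unlike of 5 pairs (running 8/38).
Total adjacent occupied pairs: 38; unlike-type pairs: 8.

8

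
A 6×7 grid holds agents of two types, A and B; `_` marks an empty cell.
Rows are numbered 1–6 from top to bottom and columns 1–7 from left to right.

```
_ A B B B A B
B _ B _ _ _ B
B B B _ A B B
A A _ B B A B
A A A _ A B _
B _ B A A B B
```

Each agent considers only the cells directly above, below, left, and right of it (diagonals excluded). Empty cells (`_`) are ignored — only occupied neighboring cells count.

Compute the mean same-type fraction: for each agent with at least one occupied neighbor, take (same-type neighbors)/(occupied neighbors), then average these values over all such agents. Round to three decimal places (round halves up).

0.565

(1,2)A 0/1
(1,3)B 2/3
(1,4)B 2/2
(1,5)B 1/2
(1,6)A 0/2
(1,7)B 1/2
(2,1)B 1/1
(2,3)B 2/2
(2,7)B 2/2
(3,1)B 2/3
(3,2)B 2/3
(3,3)B 2/2
(3,5)A 0/2
(3,6)B 1/3
(3,7)B 3/3
(4,1)A 2/3
(4,2)A 2/3
(4,4)B 1/1
(4,5)B 1/4
(4,6)A 0/4
(4,7)B 1/2
(5,1)A 2/3
(5,2)A 3/3
(5,3)A 1/2
(5,5)A 1/3
(5,6)B 1/3
(6,1)B 0/1
(6,3)B 0/2
(6,4)A 1/2
(6,5)A 2/3
(6,6)B 2/3
(6,7)B 1/1
Sum over 32 agents: 0/1 + 2/3 + 2/2 + 1/2 + 0/2 + 1/2 + 1/1 + 2/2 + 2/2 + 2/3 + 2/3 + 2/2 + 0/2 + 1/3 + 3/3 + 2/3 + 2/3 + 1/1 + 1/4 + 0/4 + 1/2 + 2/3 + 3/3 + 1/2 + 1/3 + 1/3 + 0/1 + 0/2 + 1/2 + 2/3 + 2/3 + 1/1 = 217/12; mean = 217/12 ÷ 32 = 217/384 = 0.565104… → 0.565.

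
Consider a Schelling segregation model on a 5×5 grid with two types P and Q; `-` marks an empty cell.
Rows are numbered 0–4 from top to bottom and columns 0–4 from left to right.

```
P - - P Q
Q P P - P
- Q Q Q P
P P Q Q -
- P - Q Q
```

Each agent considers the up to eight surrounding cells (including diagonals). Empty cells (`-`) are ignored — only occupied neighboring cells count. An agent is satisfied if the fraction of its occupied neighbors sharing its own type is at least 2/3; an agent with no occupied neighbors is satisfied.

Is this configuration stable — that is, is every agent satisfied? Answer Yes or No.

(0,0)P 1/2 unhappy
(0,3)P 2/3 ok
(0,4)Q 0/2 unhappy
(1,0)Q 1/3 unhappy
(1,1)P 2/5 unhappy
(1,2)P 2/5 unhappy
(1,4)P 2/4 unhappy
(2,1)Q 3/7 unhappy
(2,2)Q 4/7 unhappy
(2,3)Q 3/6 unhappy
(2,4)P 1/3 unhappy
(3,0)P 2/3 ok
(3,1)P 2/5 unhappy
(3,2)Q 5/7 ok
(3,3)Q 5/6 ok
(4,1)P 2/3 ok
(4,3)Q 3/3 ok
(4,4)Q 2/2 ok
For instance (0,0) has only 1/2 same-type neighbors, below 2/3.

No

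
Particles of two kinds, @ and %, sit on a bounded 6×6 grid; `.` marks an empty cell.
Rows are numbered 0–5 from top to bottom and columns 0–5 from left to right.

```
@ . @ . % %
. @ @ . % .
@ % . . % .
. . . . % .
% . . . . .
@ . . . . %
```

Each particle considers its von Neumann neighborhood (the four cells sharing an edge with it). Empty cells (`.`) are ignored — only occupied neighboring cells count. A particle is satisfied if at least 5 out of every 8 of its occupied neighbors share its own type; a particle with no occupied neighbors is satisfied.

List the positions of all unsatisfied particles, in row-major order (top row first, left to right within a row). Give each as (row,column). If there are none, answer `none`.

(1,1), (2,0), (2,1), (4,0), (5,0)

(0,0)@ 0/0 ok
(0,2)@ 1/1 ok
(0,4)% 2/2 ok
(0,5)% 1/1 ok
(1,1)@ 1/2 unhappy
(1,2)@ 2/2 ok
(1,4)% 2/2 ok
(2,0)@ 0/1 unhappy
(2,1)% 0/2 unhappy
(2,4)% 2/2 ok
(3,4)% 1/1 ok
(4,0)% 0/1 unhappy
(5,0)@ 0/1 unhappy
(5,5)% 0/0 ok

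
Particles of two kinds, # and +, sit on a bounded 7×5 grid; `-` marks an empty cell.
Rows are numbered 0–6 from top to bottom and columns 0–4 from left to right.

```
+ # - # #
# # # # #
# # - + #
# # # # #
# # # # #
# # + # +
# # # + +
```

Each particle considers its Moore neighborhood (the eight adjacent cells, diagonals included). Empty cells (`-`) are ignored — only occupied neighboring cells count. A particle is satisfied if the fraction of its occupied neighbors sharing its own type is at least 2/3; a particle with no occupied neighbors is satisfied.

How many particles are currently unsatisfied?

Row 0: (0,0)+ 0/3 ✗ · (0,1)# 3/4 ✓ · (0,3)# 4/4 ✓ · (0,4)# 3/3 ✓
Row 1: (1,0)# 4/5 ✓ · (1,1)# 5/6 ✓ · (1,2)# 5/6 ✓ · (1,3)# 5/6 ✓ · (1,4)# 4/5 ✓
Row 2: (2,0)# 5/5 ✓ · (2,1)# 7/7 ✓ · (2,3)+ 0/7 ✗ · (2,4)# 4/5 ✓
Row 3: (3,0)# 5/5 ✓ · (3,1)# 7/7 ✓ · (3,2)# 6/7 ✓ · (3,3)# 6/7 ✓ · (3,4)# 4/5 ✓
Row 4: (4,0)# 5/5 ✓ · (4,1)# 7/8 ✓ · (4,2)# 7/8 ✓ · (4,3)# 6/8 ✓ · (4,4)# 4/5 ✓
Row 5: (5,0)# 5/5 ✓ · (5,1)# 7/8 ✓ · (5,2)+ 1/8 ✗ · (5,3)# 4/8 ✗ · (5,4)+ 2/5 ✗
Row 6: (6,0)# 3/3 ✓ · (6,1)# 4/5 ✓ · (6,2)# 3/5 ✗ · (6,3)+ 3/5 ✗ · (6,4)+ 2/3 ✓
Unsatisfied: (0,0), (2,3), (5,2), (5,3), (5,4), (6,2), (6,3) — 7 in total.

7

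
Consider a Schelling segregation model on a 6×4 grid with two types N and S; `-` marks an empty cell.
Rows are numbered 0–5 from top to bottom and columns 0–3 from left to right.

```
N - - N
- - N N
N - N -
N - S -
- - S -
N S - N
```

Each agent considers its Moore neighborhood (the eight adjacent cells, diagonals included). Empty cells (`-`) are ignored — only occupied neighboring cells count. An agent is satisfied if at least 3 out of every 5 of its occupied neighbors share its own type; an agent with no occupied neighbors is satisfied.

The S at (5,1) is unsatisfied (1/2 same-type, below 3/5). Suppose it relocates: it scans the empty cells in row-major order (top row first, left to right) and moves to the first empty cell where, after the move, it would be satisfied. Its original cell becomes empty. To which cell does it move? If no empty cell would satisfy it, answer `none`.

(3,3)

Vacating (5,1). Empty cells in order:
  (0,1): 0/2 same-type → still unsatisfied.
  (0,2): 0/3 same-type → still unsatisfied.
  (1,0): 0/2 same-type → still unsatisfied.
  (1,1): 0/4 same-type → still unsatisfied.
  (2,1): 1/5 same-type → still unsatisfied.
  (2,3): 1/4 same-type → still unsatisfied.
  (3,1): 2/5 same-type → still unsatisfied.
  (3,3): 2/3 same-type → satisfied — stop here.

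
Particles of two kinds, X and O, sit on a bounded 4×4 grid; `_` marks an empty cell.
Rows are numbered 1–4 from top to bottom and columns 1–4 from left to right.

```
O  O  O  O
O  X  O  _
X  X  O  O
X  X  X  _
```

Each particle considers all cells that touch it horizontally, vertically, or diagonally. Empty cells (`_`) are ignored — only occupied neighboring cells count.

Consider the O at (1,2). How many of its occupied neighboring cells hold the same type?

4

Occupied neighbors of (1,2): (1,1)=O, (1,3)=O, (2,1)=O, (2,2)=X, (2,3)=O.
Same type (O): 4 of 5.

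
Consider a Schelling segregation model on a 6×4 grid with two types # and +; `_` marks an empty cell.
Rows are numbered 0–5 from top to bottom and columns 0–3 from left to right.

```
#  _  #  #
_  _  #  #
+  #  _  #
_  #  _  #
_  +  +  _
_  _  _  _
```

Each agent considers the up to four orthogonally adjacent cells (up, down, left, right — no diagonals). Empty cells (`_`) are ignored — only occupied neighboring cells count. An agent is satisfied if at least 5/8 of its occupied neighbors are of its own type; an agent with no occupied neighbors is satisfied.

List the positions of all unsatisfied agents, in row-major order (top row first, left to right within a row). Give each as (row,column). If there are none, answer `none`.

(2,0), (2,1), (3,1), (4,1)

Row 0: (0,0)# 0/0 ok · (0,2)# 2/2 ok · (0,3)# 2/2 ok
Row 1: (1,2)# 2/2 ok · (1,3)# 3/3 ok
Row 2: (2,0)+ 0/1 unhappy · (2,1)# 1/2 unhappy · (2,3)# 2/2 ok
Row 3: (3,1)# 1/2 unhappy · (3,3)# 1/1 ok
Row 4: (4,1)+ 1/2 unhappy · (4,2)+ 1/1 ok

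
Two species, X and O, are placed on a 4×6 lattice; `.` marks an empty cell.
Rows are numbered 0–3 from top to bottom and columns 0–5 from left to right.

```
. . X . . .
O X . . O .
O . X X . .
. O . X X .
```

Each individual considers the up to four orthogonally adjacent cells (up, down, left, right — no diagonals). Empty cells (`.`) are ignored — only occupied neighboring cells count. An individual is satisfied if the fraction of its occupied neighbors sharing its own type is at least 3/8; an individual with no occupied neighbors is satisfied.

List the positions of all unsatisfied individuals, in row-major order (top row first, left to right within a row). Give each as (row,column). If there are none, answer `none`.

Row 0: (0,2)X 0/0 ✓
Row 1: (1,0)O 1/2 ✓ · (1,1)X 0/1 ✗ · (1,4)O 0/0 ✓
Row 2: (2,0)O 1/1 ✓ · (2,2)X 1/1 ✓ · (2,3)X 2/2 ✓
Row 3: (3,1)O 0/0 ✓ · (3,3)X 2/2 ✓ · (3,4)X 1/1 ✓

(1,1)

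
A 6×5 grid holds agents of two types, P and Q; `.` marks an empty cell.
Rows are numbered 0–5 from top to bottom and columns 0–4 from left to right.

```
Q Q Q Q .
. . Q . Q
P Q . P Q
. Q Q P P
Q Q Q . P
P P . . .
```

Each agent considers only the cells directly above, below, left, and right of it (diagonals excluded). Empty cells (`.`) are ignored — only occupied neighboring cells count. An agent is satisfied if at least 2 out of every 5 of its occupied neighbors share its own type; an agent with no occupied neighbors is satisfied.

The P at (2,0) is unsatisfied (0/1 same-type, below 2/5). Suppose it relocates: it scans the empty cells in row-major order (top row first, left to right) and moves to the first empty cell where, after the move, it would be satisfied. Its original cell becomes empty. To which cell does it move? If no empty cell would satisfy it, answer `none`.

Vacating (2,0). Empty cells in order:
  (0,4): 0/2 same-type → still unsatisfied.
  (1,0): 0/1 same-type → still unsatisfied.
  (1,1): 0/3 same-type → still unsatisfied.
  (1,3): 1/4 same-type → still unsatisfied.
  (2,2): 1/4 same-type → still unsatisfied.
  (3,0): 0/2 same-type → still unsatisfied.
  (4,3): 2/3 same-type → satisfied — stop here.

(4,3)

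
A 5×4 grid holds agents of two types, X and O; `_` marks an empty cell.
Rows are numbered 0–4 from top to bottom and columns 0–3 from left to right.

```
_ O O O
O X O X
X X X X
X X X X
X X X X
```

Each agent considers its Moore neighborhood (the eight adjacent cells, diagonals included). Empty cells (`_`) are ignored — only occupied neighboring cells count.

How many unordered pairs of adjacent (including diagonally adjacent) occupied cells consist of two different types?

Scan each occupied cell's neighbors to the right and below (and the two forward diagonals) so each pair is counted once.
Row 0: O(0,1)–O(0,2)= O(0,1)–X(1,1)≠ O(0,1)–O(1,2)= O(0,1)–O(1,0)= O(0,2)–O(0,3)= O(0,2)–O(1,2)= O(0,2)–X(1,3)≠ O(0,2)–X(1,1)≠ O(0,3)–X(1,3)≠ O(0,3)–O(1,2)=  → 4/10 unlike.
Row 1: O(1,0)–X(1,1)≠ O(1,0)–X(2,0)≠ O(1,0)–X(2,1)≠ X(1,1)–O(1,2)≠ X(1,1)–X(2,1)= X(1,1)–X(2,2)= X(1,1)–X(2,0)= O(1,2)–X(1,3)≠ O(1,2)–X(2,2)≠ O(1,2)–X(2,3)≠ O(1,2)–X(2,1)≠ X(1,3)–X(2,3)= X(1,3)–X(2,2)=  → 8/13 unlike.
Row 2: X(2,0)–X(2,1)= X(2,0)–X(3,0)= X(2,0)–X(3,1)= X(2,1)–X(2,2)= X(2,1)–X(3,1)= X(2,1)–X(3,2)= X(2,1)–X(3,0)= X(2,2)–X(2,3)= X(2,2)–X(3,2)= X(2,2)–X(3,3)= X(2,2)–X(3,1)= X(2,3)–X(3,3)= X(2,3)–X(3,2)=  → 0/13 unlike.
Row 3: X(3,0)–X(3,1)= X(3,0)–X(4,0)= X(3,0)–X(4,1)= X(3,1)–X(3,2)= X(3,1)–X(4,1)= X(3,1)–X(4,2)= X(3,1)–X(4,0)= X(3,2)–X(3,3)= X(3,2)–X(4,2)= X(3,2)–X(4,3)= X(3,2)–X(4,1)= X(3,3)–X(4,3)= X(3,3)–X(4,2)=  → 0/13 unlike.
Row 4: X(4,0)–X(4,1)= X(4,1)–X(4,2)= X(4,2)–X(4,3)=  → 0/3 unlike.
Total adjacent occupied pairs: 52; unlike-type pairs: 12.

12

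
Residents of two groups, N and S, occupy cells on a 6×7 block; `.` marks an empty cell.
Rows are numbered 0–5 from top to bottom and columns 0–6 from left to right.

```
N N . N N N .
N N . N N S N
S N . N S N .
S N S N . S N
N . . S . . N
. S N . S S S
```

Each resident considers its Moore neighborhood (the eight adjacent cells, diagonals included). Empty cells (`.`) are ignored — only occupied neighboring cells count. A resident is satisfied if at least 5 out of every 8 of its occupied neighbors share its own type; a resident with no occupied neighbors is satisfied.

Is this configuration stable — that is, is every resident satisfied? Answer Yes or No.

No

(0,0)N 3/3 ok
(0,1)N 3/3 ok
(0,3)N 3/3 ok
(0,4)N 4/5 ok
(0,5)N 3/4 ok
(1,0)N 4/5 ok
(1,1)N 4/5 ok
(1,3)N 4/5 ok
(1,4)N 6/8 ok
(1,5)S 1/6 unhappy
(1,6)N 2/3 ok
(2,0)S 1/5 unhappy
(2,1)N 3/6 unhappy
(2,3)N 3/5 unhappy
(2,4)S 2/7 unhappy
(2,5)N 3/6 unhappy
(3,0)S 1/4 unhappy
(3,1)N 2/5 unhappy
(3,2)S 1/5 unhappy
(3,3)N 1/4 unhappy
(3,5)S 1/4 unhappy
(3,6)N 2/3 ok
(4,0)N 1/3 unhappy
(4,3)S 2/4 unhappy
(4,6)N 1/4 unhappy
(5,1)S 0/2 unhappy
(5,2)N 0/2 unhappy
(5,4)S 2/2 ok
(5,5)S 2/3 ok
(5,6)S 1/2 unhappy
For instance (1,5) has only 1/6 same-type neighbors, below 5/8.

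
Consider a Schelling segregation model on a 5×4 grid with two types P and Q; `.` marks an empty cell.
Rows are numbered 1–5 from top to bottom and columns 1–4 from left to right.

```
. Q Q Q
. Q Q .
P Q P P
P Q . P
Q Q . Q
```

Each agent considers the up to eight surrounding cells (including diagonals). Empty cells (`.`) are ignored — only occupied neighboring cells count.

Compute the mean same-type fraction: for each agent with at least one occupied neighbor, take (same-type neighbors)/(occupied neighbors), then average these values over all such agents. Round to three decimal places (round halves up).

0.589

(1,2)Q 3/3
(1,3)Q 4/4
(1,4)Q 2/2
(2,2)Q 4/6
(2,3)Q 5/7
(3,1)P 1/4
(3,2)Q 3/6
(3,3)P 2/6
(3,4)P 2/3
(4,1)P 1/5
(4,2)Q 3/6
(4,4)P 2/3
(5,1)Q 2/3
(5,2)Q 2/3
(5,4)Q 0/1
Sum over 15 agents: 3/3 + 4/4 + 2/2 + 4/6 + 5/7 + 1/4 + 3/6 + 2/6 + 2/3 + 1/5 + 3/6 + 2/3 + 2/3 + 2/3 + 0/1 = 3709/420; mean = 3709/420 ÷ 15 = 3709/6300 = 0.588730… → 0.589.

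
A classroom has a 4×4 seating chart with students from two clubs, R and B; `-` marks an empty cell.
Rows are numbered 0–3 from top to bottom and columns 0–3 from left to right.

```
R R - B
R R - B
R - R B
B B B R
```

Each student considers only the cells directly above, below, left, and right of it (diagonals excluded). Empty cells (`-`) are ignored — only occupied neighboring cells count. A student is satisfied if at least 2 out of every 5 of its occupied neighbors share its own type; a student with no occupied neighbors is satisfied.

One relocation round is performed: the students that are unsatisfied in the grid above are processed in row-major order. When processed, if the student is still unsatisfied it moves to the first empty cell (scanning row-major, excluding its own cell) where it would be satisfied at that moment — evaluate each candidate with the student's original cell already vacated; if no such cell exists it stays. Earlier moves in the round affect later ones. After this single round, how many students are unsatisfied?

0

Initially unsatisfied (in order): (2,2), (2,3), (3,2), (3,3).
  (2,2) → (0,2).
  (2,3): now satisfied by earlier moves; stays.
  (3,2): now satisfied by earlier moves; stays.
  (3,3) → (1,2).
Resulting grid:
R R R B
R R R B
R - - B
B B B -
All satisfied now.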